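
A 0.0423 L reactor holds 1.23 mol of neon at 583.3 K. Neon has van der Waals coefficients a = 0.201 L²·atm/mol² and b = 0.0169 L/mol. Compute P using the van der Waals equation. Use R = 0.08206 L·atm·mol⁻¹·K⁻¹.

P = nRT/(V − nb) − a n²/V²
nRT/(V − nb) = (1.23)(0.08206)(583.3)/(0.0423 − 1.23×0.0169) = 58.875/0.021513 = 2736.7 atm
a n²/V² = (0.201)(1.23)²/(0.0423)² = 169.95 atm
P = 2736.7 − 169.95 = 2567 atm

P ≈ 2567 atm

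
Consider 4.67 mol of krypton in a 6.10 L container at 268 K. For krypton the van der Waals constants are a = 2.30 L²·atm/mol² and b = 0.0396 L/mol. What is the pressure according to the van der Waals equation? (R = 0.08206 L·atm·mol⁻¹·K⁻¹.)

P = nRT/(V − nb) − a n²/V²
nRT/(V − nb) = (4.67)(0.08206)(268)/(6.10 − 4.67×0.0396) = 102.70/5.9151 = 17.362 atm
a n²/V² = (2.30)(4.67)²/(6.10)² = 1.3480 atm
P = 17.362 − 1.3480 = 16.01 atm

P ≈ 16.01 atm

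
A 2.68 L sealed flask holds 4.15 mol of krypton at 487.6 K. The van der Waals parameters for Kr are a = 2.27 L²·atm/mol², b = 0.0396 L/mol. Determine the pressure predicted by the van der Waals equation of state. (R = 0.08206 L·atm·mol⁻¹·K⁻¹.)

P = nRT/(V − nb) − a n²/V²
nRT/(V − nb) = (4.15)(0.08206)(487.6)/(2.68 − 4.15×0.0396) = 166.05/2.5157 = 66.005 atm
a n²/V² = (2.27)(4.15)²/(2.68)² = 5.4432 atm
P = 66.005 − 5.4432 = 60.56 atm

P ≈ 60.56 atm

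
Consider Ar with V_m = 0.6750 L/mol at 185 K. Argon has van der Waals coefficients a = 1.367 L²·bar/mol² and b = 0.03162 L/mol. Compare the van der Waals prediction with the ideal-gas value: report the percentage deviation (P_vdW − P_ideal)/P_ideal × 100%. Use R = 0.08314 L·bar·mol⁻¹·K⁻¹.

-8.25 %

Ideal: P_ideal = RT/V_m = (0.08314)(185)/0.6750 = 22.7865 bar
vdW: P = RT/(V_m − b) − a/V_m² = 15.3809/0.643380 − 1.367/0.455625 = 23.9064 − 3.00027 = 20.9061 bar
% deviation = (20.9061 − 22.7865)/22.7865 × 100% = -8.25%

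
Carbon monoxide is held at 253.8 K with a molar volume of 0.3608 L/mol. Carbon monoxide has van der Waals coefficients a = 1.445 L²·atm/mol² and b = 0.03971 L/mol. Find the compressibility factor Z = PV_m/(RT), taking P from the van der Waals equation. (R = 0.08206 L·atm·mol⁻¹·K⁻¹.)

Z ≈ 0.9314

P = RT/(V_m − b) − a/V_m² = (0.08206)(253.8)/(0.3608 − 0.03971) − 1.445/(0.3608)²
  = 20.827/0.32109 − 11.100 = 64.863 − 11.100 = 53.763 atm
Z = PV_m/(RT) = (53.763)(0.3608)/((0.08206)(253.8)) = 19.398/20.827 = 0.9314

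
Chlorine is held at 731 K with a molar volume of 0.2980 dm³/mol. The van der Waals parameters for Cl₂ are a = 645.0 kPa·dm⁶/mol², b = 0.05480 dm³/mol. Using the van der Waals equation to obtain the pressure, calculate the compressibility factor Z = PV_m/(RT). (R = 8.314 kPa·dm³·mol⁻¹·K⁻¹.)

Z ≈ 0.8692

P = RT/(V_m − b) − a/V_m² = (8.314)(731)/(0.2980 − 0.05480) − 645.0/(0.2980)²
  = 6077.5/0.24320 − 7263.2 = 24990 − 7263.2 = 17727 kPa
Z = PV_m/(RT) = (17727)(0.2980)/((8.314)(731)) = 5282.6/6077.5 = 0.8692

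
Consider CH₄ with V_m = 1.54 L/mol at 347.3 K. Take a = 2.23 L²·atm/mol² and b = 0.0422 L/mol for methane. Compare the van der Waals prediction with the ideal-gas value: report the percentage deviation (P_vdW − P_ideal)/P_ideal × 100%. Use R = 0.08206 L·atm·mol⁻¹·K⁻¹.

Ideal: P_ideal = RT/V_m = (0.08206)(347.3)/1.54 = 18.5061 atm
vdW: P = RT/(V_m − b) − a/V_m² = 28.4994/1.49780 − 2.23/2.37160 = 19.0275 − 0.940293 = 18.0872 atm
% deviation = (18.0872 − 18.5061)/18.5061 × 100% = -2.26%

-2.26 %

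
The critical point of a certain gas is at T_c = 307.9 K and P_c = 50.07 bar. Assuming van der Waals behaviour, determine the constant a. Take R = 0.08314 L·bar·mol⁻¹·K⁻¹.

From T_c = 8a/(27Rb) and P_c = a/(27b²): a = 27 R² T_c²/(64 P_c).
a = 27×(0.08314)²×(307.9)²/(64×50.07) = 17693/3204.5 = 5.521 L²·bar/mol²

a ≈ 5.521 L²·bar/mol²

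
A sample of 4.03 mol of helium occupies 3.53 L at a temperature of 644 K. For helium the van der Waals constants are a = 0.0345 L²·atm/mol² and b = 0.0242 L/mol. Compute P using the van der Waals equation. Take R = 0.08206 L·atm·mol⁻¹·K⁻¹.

P ≈ 62.00 atm

P = nRT/(V − nb) − a n²/V²
nRT/(V − nb) = (4.03)(0.08206)(644)/(3.53 − 4.03×0.0242) = 212.97/3.4325 = 62.045 atm
a n²/V² = (0.0345)(4.03)²/(3.53)² = 0.044966 atm
P = 62.045 − 0.044966 = 62.00 atm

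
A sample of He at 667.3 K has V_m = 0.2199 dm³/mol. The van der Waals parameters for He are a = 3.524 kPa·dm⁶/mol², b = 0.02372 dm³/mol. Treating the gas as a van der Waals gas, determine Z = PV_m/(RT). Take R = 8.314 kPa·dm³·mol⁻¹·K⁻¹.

P = RT/(V_m − b) − a/V_m² = (8.314)(667.3)/(0.2199 − 0.02372) − 3.524/(0.2199)²
  = 5547.9/0.19618 − 72.876 = 28280 − 72.876 = 28207 kPa
Z = PV_m/(RT) = (28207)(0.2199)/((8.314)(667.3)) = 6202.7/5547.9 = 1.118

Z ≈ 1.118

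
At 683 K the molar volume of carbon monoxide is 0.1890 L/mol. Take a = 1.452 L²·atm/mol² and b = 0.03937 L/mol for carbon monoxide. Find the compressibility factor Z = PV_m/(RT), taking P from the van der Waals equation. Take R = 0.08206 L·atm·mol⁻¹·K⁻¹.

P = RT/(V_m − b) − a/V_m² = (0.08206)(683)/(0.1890 − 0.03937) − 1.452/(0.1890)²
  = 56.047/0.14963 − 40.648 = 374.57 − 40.648 = 333.92 atm
Z = PV_m/(RT) = (333.92)(0.1890)/((0.08206)(683)) = 63.111/56.047 = 1.126

Z ≈ 1.126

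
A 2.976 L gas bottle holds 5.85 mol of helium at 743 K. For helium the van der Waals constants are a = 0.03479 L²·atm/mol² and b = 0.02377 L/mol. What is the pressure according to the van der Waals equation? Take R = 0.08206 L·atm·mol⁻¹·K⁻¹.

P = nRT/(V − nb) − a n²/V²
nRT/(V − nb) = (5.85)(0.08206)(743)/(2.976 − 5.85×0.02377) = 356.68/2.8369 = 125.73 atm
a n²/V² = (0.03479)(5.85)²/(2.976)² = 0.13443 atm
P = 125.73 − 0.13443 = 125.6 atm

P ≈ 125.6 atm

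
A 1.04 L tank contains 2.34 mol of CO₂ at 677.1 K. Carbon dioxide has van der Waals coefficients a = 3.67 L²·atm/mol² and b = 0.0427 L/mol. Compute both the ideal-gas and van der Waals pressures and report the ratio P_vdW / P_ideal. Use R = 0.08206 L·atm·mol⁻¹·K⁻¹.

Ideal: P_ideal = nRT/V = (2.34)(0.08206)(677.1)/1.04 = 125.016 atm
vdW: P = nRT/(V − nb) − a n²/V² = 130.017/0.940082 − 20.0955/1.08160 = 138.304 − 18.5794 = 119.725 atm
Ratio = 119.725/125.016 = 0.9577

P_vdW / P_ideal ≈ 0.9577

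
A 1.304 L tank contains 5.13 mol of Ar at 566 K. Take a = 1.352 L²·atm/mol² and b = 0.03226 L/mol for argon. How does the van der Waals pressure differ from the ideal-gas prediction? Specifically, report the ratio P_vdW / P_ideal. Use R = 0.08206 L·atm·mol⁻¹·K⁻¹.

Ideal: P_ideal = nRT/V = (5.13)(0.08206)(566)/1.304 = 182.721 atm
vdW: P = nRT/(V − nb) − a n²/V² = 238.268/1.13851 − 35.5804/1.70042 = 209.281 − 20.9245 = 188.357 atm
Ratio = 188.357/182.721 = 1.031

P_vdW / P_ideal ≈ 1.031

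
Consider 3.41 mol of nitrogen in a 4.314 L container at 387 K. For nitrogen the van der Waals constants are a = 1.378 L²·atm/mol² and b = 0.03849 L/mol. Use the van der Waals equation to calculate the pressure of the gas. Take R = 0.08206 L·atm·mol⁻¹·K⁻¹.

P ≈ 25.03 atm

P = nRT/(V − nb) − a n²/V²
nRT/(V − nb) = (3.41)(0.08206)(387)/(4.314 − 3.41×0.03849) = 108.29/4.1827 = 25.890 atm
a n²/V² = (1.378)(3.41)²/(4.314)² = 0.86099 atm
P = 25.890 − 0.86099 = 25.03 atm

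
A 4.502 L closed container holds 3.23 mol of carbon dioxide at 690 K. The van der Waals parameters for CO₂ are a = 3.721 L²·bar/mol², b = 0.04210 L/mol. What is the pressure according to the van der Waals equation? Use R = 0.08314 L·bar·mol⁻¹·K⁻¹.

P = nRT/(V − nb) − a n²/V²
nRT/(V − nb) = (3.23)(0.08314)(690)/(4.502 − 3.23×0.04210) = 185.29/4.3660 = 42.439 bar
a n²/V² = (3.721)(3.23)²/(4.502)² = 1.9154 bar
P = 42.439 − 1.9154 = 40.52 bar

P ≈ 40.52 bar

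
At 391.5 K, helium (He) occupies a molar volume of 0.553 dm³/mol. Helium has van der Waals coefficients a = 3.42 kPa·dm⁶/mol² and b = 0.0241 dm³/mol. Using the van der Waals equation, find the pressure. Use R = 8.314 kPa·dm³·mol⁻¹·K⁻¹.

P = RT/(V_m − b) − a/V_m²
RT/(V_m − b) = (8.314)(391.5)/(0.553 − 0.0241) = 3254.9/0.52890 = 6154.1 kPa
a/V_m² = 3.42/(0.553)² = 11.183 kPa
P = 6154.1 − 11.183 = 6143 kPa

P ≈ 6143 kPa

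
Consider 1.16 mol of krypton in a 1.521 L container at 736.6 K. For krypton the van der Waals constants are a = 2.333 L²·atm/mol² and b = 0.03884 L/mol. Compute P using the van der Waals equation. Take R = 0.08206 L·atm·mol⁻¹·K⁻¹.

P ≈ 46.15 atm

P = nRT/(V − nb) − a n²/V²
nRT/(V − nb) = (1.16)(0.08206)(736.6)/(1.521 − 1.16×0.03884) = 70.117/1.4759 = 47.508 atm
a n²/V² = (2.333)(1.16)²/(1.521)² = 1.3570 atm
P = 47.508 − 1.3570 = 46.15 atm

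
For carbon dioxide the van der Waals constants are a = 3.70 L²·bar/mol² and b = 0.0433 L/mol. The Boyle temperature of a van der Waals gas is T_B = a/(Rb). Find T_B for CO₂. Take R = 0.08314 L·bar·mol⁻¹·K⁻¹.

For a van der Waals gas the second virial coefficient B₂ = b − a/(RT) vanishes at T_B = a/(Rb).
T_B = 3.70/(0.08314×0.0433) = 3.70/0.0036000 = 1028 K

T_B ≈ 1028 K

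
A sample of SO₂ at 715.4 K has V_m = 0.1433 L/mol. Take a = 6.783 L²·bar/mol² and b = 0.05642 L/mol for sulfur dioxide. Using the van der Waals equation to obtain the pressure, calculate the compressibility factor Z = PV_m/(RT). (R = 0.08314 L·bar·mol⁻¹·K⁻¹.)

P = RT/(V_m − b) − a/V_m² = (0.08314)(715.4)/(0.1433 − 0.05642) − 6.783/(0.1433)²
  = 59.478/0.086880 − 330.32 = 684.60 − 330.32 = 354.28 bar
Z = PV_m/(RT) = (354.28)(0.1433)/((0.08314)(715.4)) = 50.768/59.478 = 0.8536

Z ≈ 0.8536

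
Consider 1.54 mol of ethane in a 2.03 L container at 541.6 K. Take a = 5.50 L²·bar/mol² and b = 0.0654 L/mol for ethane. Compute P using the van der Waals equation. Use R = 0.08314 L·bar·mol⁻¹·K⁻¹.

P ≈ 32.78 bar

P = nRT/(V − nb) − a n²/V²
nRT/(V − nb) = (1.54)(0.08314)(541.6)/(2.03 − 1.54×0.0654) = 69.344/1.9293 = 35.943 bar
a n²/V² = (5.50)(1.54)²/(2.03)² = 3.1653 bar
P = 35.943 − 3.1653 = 32.78 bar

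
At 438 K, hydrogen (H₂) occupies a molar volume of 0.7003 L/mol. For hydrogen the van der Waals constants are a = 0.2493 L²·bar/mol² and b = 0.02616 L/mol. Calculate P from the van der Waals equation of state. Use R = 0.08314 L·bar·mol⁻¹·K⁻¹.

P ≈ 53.51 bar

P = RT/(V_m − b) − a/V_m²
RT/(V_m − b) = (0.08314)(438)/(0.7003 − 0.02616) = 36.415/0.67414 = 54.017 bar
a/V_m² = 0.2493/(0.7003)² = 0.50834 bar
P = 54.017 − 0.50834 = 53.51 bar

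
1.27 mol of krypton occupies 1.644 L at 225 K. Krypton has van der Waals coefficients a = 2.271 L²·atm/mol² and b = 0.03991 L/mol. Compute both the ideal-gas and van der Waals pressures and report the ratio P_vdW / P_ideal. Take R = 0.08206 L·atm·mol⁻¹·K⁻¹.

P_vdW / P_ideal ≈ 0.9368

Ideal: P_ideal = nRT/V = (1.27)(0.08206)(225)/1.644 = 14.2632 atm
vdW: P = nRT/(V − nb) − a n²/V² = 23.4486/1.59331 − 3.66290/2.70274 = 14.7169 − 1.35525 = 13.3617 atm
Ratio = 13.3617/14.2632 = 0.9368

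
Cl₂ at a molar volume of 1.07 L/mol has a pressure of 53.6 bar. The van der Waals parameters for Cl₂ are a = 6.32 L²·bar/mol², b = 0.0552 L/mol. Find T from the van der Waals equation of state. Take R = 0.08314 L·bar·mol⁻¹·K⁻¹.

T ≈ 721.6 K

T = (P + a/V_m²)(V_m − b)/R
P + a/V_m² = 53.6 + 6.32/(1.07)² = 59.120 bar
V_m − b = 1.07 − 0.0552 = 1.0148 L/mol
T = (59.120)(1.0148)/0.08314 = 721.6 K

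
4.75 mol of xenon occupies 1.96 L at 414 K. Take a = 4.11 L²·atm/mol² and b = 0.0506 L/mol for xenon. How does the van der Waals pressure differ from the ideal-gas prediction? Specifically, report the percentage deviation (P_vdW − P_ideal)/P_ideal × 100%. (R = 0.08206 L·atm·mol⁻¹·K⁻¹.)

Ideal: P_ideal = nRT/V = (4.75)(0.08206)(414)/1.96 = 82.3321 atm
vdW: P = nRT/(V − nb) − a n²/V² = 161.371/1.71965 − 92.7319/3.84160 = 93.8394 − 24.1389 = 69.7005 atm
% deviation = (69.7005 − 82.3321)/82.3321 × 100% = -15.34%

-15.34 %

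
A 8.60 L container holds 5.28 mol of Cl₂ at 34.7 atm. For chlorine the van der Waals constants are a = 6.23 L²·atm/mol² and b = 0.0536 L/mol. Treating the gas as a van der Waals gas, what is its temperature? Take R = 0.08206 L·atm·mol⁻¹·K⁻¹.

T ≈ 711.2 K

T = (P + a n²/V²)(V − nb)/(nR)
P + a n²/V² = 34.7 + (6.23)(5.28)²/(8.60)² = 37.048 atm
V − nb = 8.60 − (5.28)(0.0536) = 8.3170 L
T = (37.048)(8.3170)/((5.28)(0.08206)) = 711.2 K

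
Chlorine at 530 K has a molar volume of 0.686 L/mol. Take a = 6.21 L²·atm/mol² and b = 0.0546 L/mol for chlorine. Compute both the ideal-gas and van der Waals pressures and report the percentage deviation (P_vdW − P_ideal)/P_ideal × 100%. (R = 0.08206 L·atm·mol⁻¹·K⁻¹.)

Ideal: P_ideal = RT/V_m = (0.08206)(530)/0.686 = 63.3991 atm
vdW: P = RT/(V_m − b) − a/V_m² = 43.4918/0.631400 − 6.21/0.470596 = 68.8815 − 13.1960 = 55.6855 atm
% deviation = (55.6855 − 63.3991)/63.3991 × 100% = -12.17%

-12.17 %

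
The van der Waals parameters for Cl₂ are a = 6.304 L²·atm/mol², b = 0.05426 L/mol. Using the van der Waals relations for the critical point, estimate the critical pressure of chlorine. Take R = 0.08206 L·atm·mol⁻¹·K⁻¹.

P_c ≈ 79.30 atm

For a van der Waals gas, P_c = a/(27b²).
P_c = 6.304/(27×(0.05426)²) = 6.304/0.079492 = 79.30 atm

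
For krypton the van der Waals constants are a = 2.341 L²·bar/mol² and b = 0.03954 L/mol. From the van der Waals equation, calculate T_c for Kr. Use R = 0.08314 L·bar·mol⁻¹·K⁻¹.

For a van der Waals gas, T_c = 8a/(27Rb).
T_c = 8×2.341/(27×0.08314×0.03954) = 18.728/0.088759 = 211.0 K

T_c ≈ 211.0 K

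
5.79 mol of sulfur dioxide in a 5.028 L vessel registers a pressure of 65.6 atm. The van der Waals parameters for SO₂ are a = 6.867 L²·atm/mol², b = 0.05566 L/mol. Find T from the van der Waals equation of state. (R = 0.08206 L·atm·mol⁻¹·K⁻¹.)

T = (P + a n²/V²)(V − nb)/(nR)
P + a n²/V² = 65.6 + (6.867)(5.79)²/(5.028)² = 74.706 atm
V − nb = 5.028 − (5.79)(0.05566) = 4.7057 L
T = (74.706)(4.7057)/((5.79)(0.08206)) = 739.9 K

T ≈ 739.9 K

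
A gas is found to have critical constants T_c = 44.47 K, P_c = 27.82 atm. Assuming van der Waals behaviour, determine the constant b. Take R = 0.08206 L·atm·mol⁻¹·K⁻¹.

From T_c = 8a/(27Rb) and P_c = a/(27b²): b = R T_c/(8 P_c).
b = (0.08206)(44.47)/(8×27.82) = 3.6492/222.56 = 0.01640 L/mol

b ≈ 0.01640 L/mol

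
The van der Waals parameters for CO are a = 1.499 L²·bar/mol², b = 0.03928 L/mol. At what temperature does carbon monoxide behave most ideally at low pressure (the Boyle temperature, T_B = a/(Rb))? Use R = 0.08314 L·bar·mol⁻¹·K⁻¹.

T_B ≈ 459.0 K

For a van der Waals gas the second virial coefficient B₂ = b − a/(RT) vanishes at T_B = a/(Rb).
T_B = 1.499/(0.08314×0.03928) = 1.499/0.0032657 = 459.0 K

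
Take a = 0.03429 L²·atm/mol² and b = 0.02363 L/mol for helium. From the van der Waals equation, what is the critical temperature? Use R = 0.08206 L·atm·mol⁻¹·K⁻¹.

For a van der Waals gas, T_c = 8a/(27Rb).
T_c = 8×0.03429/(27×0.08206×0.02363) = 0.27432/0.052355 = 5.240 K

T_c ≈ 5.240 K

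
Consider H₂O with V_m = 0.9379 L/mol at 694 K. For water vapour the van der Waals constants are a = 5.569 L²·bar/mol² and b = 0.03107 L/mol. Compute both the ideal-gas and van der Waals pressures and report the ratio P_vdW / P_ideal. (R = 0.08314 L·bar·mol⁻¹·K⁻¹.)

P_vdW / P_ideal ≈ 0.9314

Ideal: P_ideal = RT/V_m = (0.08314)(694)/0.9379 = 61.5195 bar
vdW: P = RT/(V_m − b) − a/V_m² = 57.6992/0.906830 − 5.569/0.879656 = 63.6274 − 6.33088 = 57.2965 bar
Ratio = 57.2965/61.5195 = 0.9314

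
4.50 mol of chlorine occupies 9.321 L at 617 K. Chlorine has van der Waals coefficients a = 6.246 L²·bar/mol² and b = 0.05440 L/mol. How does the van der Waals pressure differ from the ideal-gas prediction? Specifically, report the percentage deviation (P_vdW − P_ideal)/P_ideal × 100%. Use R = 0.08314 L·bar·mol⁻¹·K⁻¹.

-3.18 %

Ideal: P_ideal = nRT/V = (4.50)(0.08314)(617)/9.321 = 24.7654 bar
vdW: P = nRT/(V − nb) − a n²/V² = 230.838/9.07620 − 126.482/86.8810 = 25.4333 − 1.45581 = 23.9775 bar
% deviation = (23.9775 − 24.7654)/24.7654 × 100% = -3.18%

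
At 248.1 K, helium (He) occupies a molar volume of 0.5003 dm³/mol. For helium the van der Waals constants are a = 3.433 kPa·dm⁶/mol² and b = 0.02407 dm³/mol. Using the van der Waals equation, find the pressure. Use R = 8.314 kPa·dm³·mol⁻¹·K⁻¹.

P ≈ 4318 kPa

P = RT/(V_m − b) − a/V_m²
RT/(V_m − b) = (8.314)(248.1)/(0.5003 − 0.02407) = 2062.7/0.47623 = 4331.3 kPa
a/V_m² = 3.433/(0.5003)² = 13.716 kPa
P = 4331.3 − 13.716 = 4318 kPa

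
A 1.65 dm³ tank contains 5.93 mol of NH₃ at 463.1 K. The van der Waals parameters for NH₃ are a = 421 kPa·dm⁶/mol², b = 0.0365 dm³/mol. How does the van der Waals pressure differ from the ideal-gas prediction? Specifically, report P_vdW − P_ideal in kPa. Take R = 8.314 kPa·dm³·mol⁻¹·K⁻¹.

ΔP ≈ -3349 kPa

Ideal: P_ideal = nRT/V = (5.93)(8.314)(463.1)/1.65 = 13837.4 kPa
vdW: P = nRT/(V − nb) − a n²/V² = 22831.8/1.43356 − 14804.4/2.72250 = 15926.6 − 5437.80 = 10488.8 kPa
ΔP = 10488.8 − 13837.4 = -3349 kPa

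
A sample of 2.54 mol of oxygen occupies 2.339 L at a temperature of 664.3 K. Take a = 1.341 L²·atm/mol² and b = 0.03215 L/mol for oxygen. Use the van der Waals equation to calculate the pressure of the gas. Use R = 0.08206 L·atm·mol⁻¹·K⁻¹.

P ≈ 59.76 atm

P = nRT/(V − nb) − a n²/V²
nRT/(V − nb) = (2.54)(0.08206)(664.3)/(2.339 − 2.54×0.03215) = 138.46/2.2573 = 61.339 atm
a n²/V² = (1.341)(2.54)²/(2.339)² = 1.5814 atm
P = 61.339 − 1.5814 = 59.76 atm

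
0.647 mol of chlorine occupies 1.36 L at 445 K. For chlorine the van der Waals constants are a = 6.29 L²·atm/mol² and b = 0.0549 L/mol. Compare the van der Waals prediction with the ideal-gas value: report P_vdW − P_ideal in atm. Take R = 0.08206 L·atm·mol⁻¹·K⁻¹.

ΔP ≈ -0.958 atm

Ideal: P_ideal = nRT/V = (0.647)(0.08206)(445)/1.36 = 17.3723 atm
vdW: P = nRT/(V − nb) − a n²/V² = 23.6263/1.32448 − 2.63305/1.84960 = 17.8382 − 1.42358 = 16.4146 atm
ΔP = 16.4146 − 17.3723 = -0.958 atm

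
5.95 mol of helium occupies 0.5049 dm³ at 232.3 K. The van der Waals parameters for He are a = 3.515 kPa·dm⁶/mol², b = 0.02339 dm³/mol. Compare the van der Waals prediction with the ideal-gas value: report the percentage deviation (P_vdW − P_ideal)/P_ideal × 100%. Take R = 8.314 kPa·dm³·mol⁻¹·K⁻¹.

Ideal: P_ideal = nRT/V = (5.95)(8.314)(232.3)/0.5049 = 22759.9 kPa
vdW: P = nRT/(V − nb) − a n²/V² = 11491.5/0.365730 − 124.440/0.254924 = 31420.7 − 488.145 = 30932.6 kPa
% deviation = (30932.6 − 22759.9)/22759.9 × 100% = 35.91%

35.91 %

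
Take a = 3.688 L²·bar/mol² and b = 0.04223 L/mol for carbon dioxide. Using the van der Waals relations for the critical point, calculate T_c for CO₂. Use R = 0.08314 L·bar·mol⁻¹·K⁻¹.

For a van der Waals gas, T_c = 8a/(27Rb).
T_c = 8×3.688/(27×0.08314×0.04223) = 29.504/0.094797 = 311.2 K

T_c ≈ 311.2 K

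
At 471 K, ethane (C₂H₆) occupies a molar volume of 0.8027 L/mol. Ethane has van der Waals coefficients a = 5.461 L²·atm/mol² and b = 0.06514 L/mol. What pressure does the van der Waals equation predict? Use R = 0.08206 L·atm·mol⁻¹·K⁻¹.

P ≈ 43.93 atm

P = RT/(V_m − b) − a/V_m²
RT/(V_m − b) = (0.08206)(471)/(0.8027 − 0.06514) = 38.650/0.73756 = 52.403 atm
a/V_m² = 5.461/(0.8027)² = 8.4755 atm
P = 52.403 − 8.4755 = 43.93 atm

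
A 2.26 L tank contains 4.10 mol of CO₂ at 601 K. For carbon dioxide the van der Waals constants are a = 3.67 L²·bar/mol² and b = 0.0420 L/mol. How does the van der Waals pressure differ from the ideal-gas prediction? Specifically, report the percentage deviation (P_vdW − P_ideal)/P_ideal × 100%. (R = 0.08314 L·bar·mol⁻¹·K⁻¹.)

-5.08 %

Ideal: P_ideal = nRT/V = (4.10)(0.08314)(601)/2.26 = 90.6484 bar
vdW: P = nRT/(V − nb) − a n²/V² = 204.865/2.08780 − 61.6927/5.10760 = 98.1248 − 12.0786 = 86.0462 bar
% deviation = (86.0462 − 90.6484)/90.6484 × 100% = -5.08%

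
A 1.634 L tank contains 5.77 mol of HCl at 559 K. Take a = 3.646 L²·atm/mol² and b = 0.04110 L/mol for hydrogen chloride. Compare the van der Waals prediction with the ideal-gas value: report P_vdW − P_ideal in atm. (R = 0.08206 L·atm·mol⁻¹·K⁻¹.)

ΔP ≈ -17.96 atm

Ideal: P_ideal = nRT/V = (5.77)(0.08206)(559)/1.634 = 161.982 atm
vdW: P = nRT/(V − nb) − a n²/V² = 264.679/1.39685 − 121.386/2.66996 = 189.483 − 45.4636 = 144.019 atm
ΔP = 144.019 − 161.982 = -17.96 atm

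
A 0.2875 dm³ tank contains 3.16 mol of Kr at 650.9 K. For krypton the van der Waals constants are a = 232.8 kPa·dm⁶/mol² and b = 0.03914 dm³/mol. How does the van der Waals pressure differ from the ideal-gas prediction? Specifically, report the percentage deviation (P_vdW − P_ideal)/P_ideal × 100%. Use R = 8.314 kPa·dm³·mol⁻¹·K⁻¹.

Ideal: P_ideal = nRT/V = (3.16)(8.314)(650.9)/0.2875 = 59480.4 kPa
vdW: P = nRT/(V − nb) − a n²/V² = 17100.6/0.163818 − 2324.65/0.0826563 = 104388 − 28124.3 = 76264 kPa
% deviation = (76264 − 59480.4)/59480.4 × 100% = 28.22%

28.22 %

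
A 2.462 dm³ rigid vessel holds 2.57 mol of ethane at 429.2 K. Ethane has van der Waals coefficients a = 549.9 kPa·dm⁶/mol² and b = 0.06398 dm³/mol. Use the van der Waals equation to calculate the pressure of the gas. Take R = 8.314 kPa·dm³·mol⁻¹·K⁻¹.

P = nRT/(V − nb) − a n²/V²
nRT/(V − nb) = (2.57)(8.314)(429.2)/(2.462 − 2.57×0.06398) = 9170.7/2.2976 = 3991.4 kPa
a n²/V² = (549.9)(2.57)²/(2.462)² = 599.20 kPa
P = 3991.4 − 599.20 = 3392 kPa

P ≈ 3392 kPa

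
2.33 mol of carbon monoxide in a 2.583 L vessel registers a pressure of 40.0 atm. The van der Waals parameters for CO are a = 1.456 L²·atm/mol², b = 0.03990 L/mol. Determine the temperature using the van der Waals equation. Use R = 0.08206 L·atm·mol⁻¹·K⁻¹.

T = (P + a n²/V²)(V − nb)/(nR)
P + a n²/V² = 40.0 + (1.456)(2.33)²/(2.583)² = 41.185 atm
V − nb = 2.583 − (2.33)(0.03990) = 2.4900 L
T = (41.185)(2.4900)/((2.33)(0.08206)) = 536.4 K

T ≈ 536.4 K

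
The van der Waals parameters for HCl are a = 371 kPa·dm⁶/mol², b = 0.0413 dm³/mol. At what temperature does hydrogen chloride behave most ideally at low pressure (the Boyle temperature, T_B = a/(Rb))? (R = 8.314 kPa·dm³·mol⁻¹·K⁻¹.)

T_B ≈ 1080 K

For a van der Waals gas the second virial coefficient B₂ = b − a/(RT) vanishes at T_B = a/(Rb).
T_B = 371/(8.314×0.0413) = 371/0.34337 = 1080 K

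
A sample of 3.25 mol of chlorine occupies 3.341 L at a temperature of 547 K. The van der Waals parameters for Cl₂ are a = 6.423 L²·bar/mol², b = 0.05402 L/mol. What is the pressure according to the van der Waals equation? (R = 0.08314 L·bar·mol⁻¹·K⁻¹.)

P ≈ 40.61 bar

P = nRT/(V − nb) − a n²/V²
nRT/(V − nb) = (3.25)(0.08314)(547)/(3.341 − 3.25×0.05402) = 147.80/3.1654 = 46.692 bar
a n²/V² = (6.423)(3.25)²/(3.341)² = 6.0779 bar
P = 46.692 − 6.0779 = 40.61 bar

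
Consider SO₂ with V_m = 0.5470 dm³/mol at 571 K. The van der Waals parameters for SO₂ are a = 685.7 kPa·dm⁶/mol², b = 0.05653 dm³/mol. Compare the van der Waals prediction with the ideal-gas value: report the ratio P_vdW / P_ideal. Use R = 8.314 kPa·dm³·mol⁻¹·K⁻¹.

P_vdW / P_ideal ≈ 0.8512

Ideal: P_ideal = RT/V_m = (8.314)(571)/0.5470 = 8678.78 kPa
vdW: P = RT/(V_m − b) − a/V_m² = 4747.29/0.490470 − 685.7/0.299209 = 9679.06 − 2291.71 = 7387.35 kPa
Ratio = 7387.35/8678.78 = 0.8512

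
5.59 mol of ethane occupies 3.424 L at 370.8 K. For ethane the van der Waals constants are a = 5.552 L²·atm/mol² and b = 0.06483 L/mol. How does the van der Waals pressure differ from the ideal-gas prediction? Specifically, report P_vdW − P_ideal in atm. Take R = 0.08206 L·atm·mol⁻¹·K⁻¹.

ΔP ≈ -8.918 atm

Ideal: P_ideal = nRT/V = (5.59)(0.08206)(370.8)/3.424 = 49.6763 atm
vdW: P = nRT/(V − nb) − a n²/V² = 170.092/3.06160 − 173.489/11.7238 = 55.5566 − 14.7980 = 40.7586 atm
ΔP = 40.7586 − 49.6763 = -8.918 atm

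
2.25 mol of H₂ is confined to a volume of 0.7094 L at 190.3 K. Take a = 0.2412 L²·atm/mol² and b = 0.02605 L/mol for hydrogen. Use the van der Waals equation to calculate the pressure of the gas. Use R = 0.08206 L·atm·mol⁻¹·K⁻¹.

P = nRT/(V − nb) − a n²/V²
nRT/(V − nb) = (2.25)(0.08206)(190.3)/(0.7094 − 2.25×0.02605) = 35.136/0.65079 = 53.990 atm
a n²/V² = (0.2412)(2.25)²/(0.7094)² = 2.4264 atm
P = 53.990 − 2.4264 = 51.56 atm

P ≈ 51.56 atm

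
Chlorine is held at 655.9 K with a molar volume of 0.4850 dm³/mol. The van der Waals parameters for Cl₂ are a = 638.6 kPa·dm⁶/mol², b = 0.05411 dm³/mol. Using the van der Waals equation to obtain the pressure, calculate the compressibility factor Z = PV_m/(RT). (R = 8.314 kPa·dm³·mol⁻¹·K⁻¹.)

P = RT/(V_m − b) − a/V_m² = (8.314)(655.9)/(0.4850 − 0.05411) − 638.6/(0.4850)²
  = 5453.2/0.43089 − 2714.8 = 12656 − 2714.8 = 9941 kPa
Z = PV_m/(RT) = (9941)(0.4850)/((8.314)(655.9)) = 4821.4/5453.2 = 0.8841

Z ≈ 0.8841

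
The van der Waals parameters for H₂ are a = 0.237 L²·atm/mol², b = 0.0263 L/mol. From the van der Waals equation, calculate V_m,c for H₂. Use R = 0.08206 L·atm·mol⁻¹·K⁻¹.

V_m,c ≈ 0.07890 L/mol

For a van der Waals gas, V_m,c = 3b.
V_m,c = 3×0.0263 = 0.07890 L/mol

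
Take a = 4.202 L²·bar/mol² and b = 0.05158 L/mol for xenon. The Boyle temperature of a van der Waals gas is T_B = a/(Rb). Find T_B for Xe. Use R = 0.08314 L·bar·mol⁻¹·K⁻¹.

For a van der Waals gas the second virial coefficient B₂ = b − a/(RT) vanishes at T_B = a/(Rb).
T_B = 4.202/(0.08314×0.05158) = 4.202/0.0042884 = 979.9 K

T_B ≈ 979.9 K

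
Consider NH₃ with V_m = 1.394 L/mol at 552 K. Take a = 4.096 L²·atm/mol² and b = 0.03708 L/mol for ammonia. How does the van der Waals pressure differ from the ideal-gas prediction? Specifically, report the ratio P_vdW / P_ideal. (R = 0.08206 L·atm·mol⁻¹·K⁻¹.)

P_vdW / P_ideal ≈ 0.9625

Ideal: P_ideal = RT/V_m = (0.08206)(552)/1.394 = 32.4943 atm
vdW: P = RT/(V_m − b) − a/V_m² = 45.2971/1.35692 − 4.096/1.94324 = 33.3823 − 2.10782 = 31.2745 atm
Ratio = 31.2745/32.4943 = 0.9625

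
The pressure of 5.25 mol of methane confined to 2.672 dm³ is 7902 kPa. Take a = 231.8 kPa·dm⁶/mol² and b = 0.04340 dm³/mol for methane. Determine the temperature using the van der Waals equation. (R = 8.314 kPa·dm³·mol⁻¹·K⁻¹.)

T = (P + a n²/V²)(V − nb)/(nR)
P + a n²/V² = 7902 + (231.8)(5.25)²/(2.672)² = 8796.9 kPa
V − nb = 2.672 − (5.25)(0.04340) = 2.4442 dm³
T = (8796.9)(2.4442)/((5.25)(8.314)) = 492.6 K

T ≈ 492.6 K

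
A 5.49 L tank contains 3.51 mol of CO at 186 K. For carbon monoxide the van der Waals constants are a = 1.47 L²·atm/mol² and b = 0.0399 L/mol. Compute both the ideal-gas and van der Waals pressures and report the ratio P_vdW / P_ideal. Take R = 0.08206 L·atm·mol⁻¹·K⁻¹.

Ideal: P_ideal = nRT/V = (3.51)(0.08206)(186)/5.49 = 9.75841 atm
vdW: P = nRT/(V − nb) − a n²/V² = 53.5737/5.34995 − 18.1105/30.1401 = 10.0139 − 0.600877 = 9.4130 atm
Ratio = 9.4130/9.75841 = 0.9646

P_vdW / P_ideal ≈ 0.9646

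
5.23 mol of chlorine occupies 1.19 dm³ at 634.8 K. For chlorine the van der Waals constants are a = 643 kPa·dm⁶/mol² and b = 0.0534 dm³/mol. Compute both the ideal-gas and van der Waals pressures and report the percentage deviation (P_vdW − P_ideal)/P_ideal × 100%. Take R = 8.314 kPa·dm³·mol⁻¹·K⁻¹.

Ideal: P_ideal = nRT/V = (5.23)(8.314)(634.8)/1.19 = 23195.4 kPa
vdW: P = nRT/(V − nb) − a n²/V² = 27602.5/0.910718 − 17587.9/1.41610 = 30308.5 − 12420.0 = 17888.5 kPa
% deviation = (17888.5 − 23195.4)/23195.4 × 100% = -22.88%

-22.88 %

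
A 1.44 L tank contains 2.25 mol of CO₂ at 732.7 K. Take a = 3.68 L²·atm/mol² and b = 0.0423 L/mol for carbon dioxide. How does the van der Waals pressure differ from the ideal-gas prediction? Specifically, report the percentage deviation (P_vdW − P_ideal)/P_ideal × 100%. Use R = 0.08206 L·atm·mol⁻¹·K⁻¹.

-2.49 %

Ideal: P_ideal = nRT/V = (2.25)(0.08206)(732.7)/1.44 = 93.9459 atm
vdW: P = nRT/(V − nb) − a n²/V² = 135.282/1.34483 − 18.6300/2.07360 = 100.594 − 8.98438 = 91.610 atm
% deviation = (91.610 − 93.9459)/93.9459 × 100% = -2.49%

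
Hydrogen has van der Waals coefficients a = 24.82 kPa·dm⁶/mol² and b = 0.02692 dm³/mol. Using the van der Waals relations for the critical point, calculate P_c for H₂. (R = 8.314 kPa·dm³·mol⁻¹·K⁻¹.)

For a van der Waals gas, P_c = a/(27b²).
P_c = 24.82/(27×(0.02692)²) = 24.82/0.019567 = 1268 kPa

P_c ≈ 1268 kPa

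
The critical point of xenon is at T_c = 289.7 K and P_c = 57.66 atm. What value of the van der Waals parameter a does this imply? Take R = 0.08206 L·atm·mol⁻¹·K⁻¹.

a ≈ 4.135 L²·atm/mol²

From T_c = 8a/(27Rb) and P_c = a/(27b²): a = 27 R² T_c²/(64 P_c).
a = 27×(0.08206)²×(289.7)²/(64×57.66) = 15259/3690.2 = 4.135 L²·atm/mol²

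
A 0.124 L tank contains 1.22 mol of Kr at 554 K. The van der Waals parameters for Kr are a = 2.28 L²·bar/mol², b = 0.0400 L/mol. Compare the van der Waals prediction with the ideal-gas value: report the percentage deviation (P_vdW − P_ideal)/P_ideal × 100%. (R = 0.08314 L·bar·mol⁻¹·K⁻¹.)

Ideal: P_ideal = nRT/V = (1.22)(0.08314)(554)/0.124 = 453.167 bar
vdW: P = nRT/(V − nb) − a n²/V² = 56.1927/0.0752000 − 3.39355/0.0153760 = 747.243 − 220.704 = 526.539 bar
% deviation = (526.539 − 453.167)/453.167 × 100% = 16.19%

16.19 %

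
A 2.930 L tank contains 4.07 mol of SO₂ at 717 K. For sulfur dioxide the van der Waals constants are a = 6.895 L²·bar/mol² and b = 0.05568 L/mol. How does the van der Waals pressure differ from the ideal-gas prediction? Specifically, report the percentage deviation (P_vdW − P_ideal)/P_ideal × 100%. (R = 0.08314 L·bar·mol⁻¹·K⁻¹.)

Ideal: P_ideal = nRT/V = (4.07)(0.08314)(717)/2.930 = 82.8049 bar
vdW: P = nRT/(V − nb) − a n²/V² = 242.618/2.70338 − 114.215/8.58490 = 89.7462 − 13.3042 = 76.4420 bar
% deviation = (76.4420 − 82.8049)/82.8049 × 100% = -7.68%

-7.68 %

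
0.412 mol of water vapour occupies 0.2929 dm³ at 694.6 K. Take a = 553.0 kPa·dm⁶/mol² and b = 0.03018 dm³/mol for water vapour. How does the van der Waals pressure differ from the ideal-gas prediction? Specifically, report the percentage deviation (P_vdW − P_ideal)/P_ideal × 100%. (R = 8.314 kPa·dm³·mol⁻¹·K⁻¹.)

-9.04 %

Ideal: P_ideal = nRT/V = (0.412)(8.314)(694.6)/0.2929 = 8123.12 kPa
vdW: P = nRT/(V − nb) − a n²/V² = 2379.26/0.280466 − 93.8684/0.0857904 = 8483.24 − 1094.16 = 7389.08 kPa
% deviation = (7389.08 − 8123.12)/8123.12 × 100% = -9.04%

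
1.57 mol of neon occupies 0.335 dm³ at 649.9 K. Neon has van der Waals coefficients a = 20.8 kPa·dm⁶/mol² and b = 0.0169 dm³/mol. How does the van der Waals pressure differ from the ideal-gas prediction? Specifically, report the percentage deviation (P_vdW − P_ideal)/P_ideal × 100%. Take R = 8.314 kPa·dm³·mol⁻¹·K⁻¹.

Ideal: P_ideal = nRT/V = (1.57)(8.314)(649.9)/0.335 = 25322.8 kPa
vdW: P = nRT/(V − nb) − a n²/V² = 8483.13/0.308467 − 51.2699/0.112225 = 27500.9 − 456.849 = 27044.1 kPa
% deviation = (27044.1 − 25322.8)/25322.8 × 100% = 6.80%

6.80 %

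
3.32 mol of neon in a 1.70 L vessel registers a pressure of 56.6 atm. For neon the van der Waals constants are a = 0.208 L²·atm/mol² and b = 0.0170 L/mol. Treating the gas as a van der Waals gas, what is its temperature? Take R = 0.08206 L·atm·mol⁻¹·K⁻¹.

T = (P + a n²/V²)(V − nb)/(nR)
P + a n²/V² = 56.6 + (0.208)(3.32)²/(1.70)² = 57.393 atm
V − nb = 1.70 − (3.32)(0.0170) = 1.6436 L
T = (57.393)(1.6436)/((3.32)(0.08206)) = 346.2 K

T ≈ 346.2 K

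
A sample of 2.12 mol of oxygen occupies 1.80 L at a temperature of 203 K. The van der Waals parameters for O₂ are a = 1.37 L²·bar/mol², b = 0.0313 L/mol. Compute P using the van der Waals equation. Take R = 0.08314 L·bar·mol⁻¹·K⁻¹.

P = nRT/(V − nb) − a n²/V²
nRT/(V − nb) = (2.12)(0.08314)(203)/(1.80 − 2.12×0.0313) = 35.780/1.7336 = 20.639 bar
a n²/V² = (1.37)(2.12)²/(1.80)² = 1.9004 bar
P = 20.639 − 1.9004 = 18.74 bar

P ≈ 18.74 bar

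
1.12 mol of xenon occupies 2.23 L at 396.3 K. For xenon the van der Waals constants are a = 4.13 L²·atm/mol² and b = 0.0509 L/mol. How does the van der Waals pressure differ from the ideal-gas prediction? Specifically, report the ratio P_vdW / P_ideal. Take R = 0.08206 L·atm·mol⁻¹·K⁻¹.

Ideal: P_ideal = nRT/V = (1.12)(0.08206)(396.3)/2.23 = 16.3331 atm
vdW: P = nRT/(V − nb) − a n²/V² = 36.4228/2.17299 − 5.18067/4.97290 = 16.7616 − 1.04178 = 15.7198 atm
Ratio = 15.7198/16.3331 = 0.9625

P_vdW / P_ideal ≈ 0.9625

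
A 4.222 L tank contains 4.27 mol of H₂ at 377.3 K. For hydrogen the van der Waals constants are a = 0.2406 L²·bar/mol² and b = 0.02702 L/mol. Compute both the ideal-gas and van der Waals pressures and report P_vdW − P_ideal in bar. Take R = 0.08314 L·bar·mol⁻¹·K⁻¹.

Ideal: P_ideal = nRT/V = (4.27)(0.08314)(377.3)/4.222 = 31.7254 bar
vdW: P = nRT/(V − nb) − a n²/V² = 133.944/4.10662 − 4.38684/17.8253 = 32.6166 − 0.246102 = 32.3705 bar
ΔP = 32.3705 − 31.7254 = 0.645 bar

ΔP ≈ 0.645 bar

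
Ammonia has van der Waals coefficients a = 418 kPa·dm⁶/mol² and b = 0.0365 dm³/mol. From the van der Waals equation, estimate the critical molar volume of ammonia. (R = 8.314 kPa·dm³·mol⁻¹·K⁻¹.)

V_m,c ≈ 0.1095 dm³/mol

For a van der Waals gas, V_m,c = 3b.
V_m,c = 3×0.0365 = 0.1095 dm³/mol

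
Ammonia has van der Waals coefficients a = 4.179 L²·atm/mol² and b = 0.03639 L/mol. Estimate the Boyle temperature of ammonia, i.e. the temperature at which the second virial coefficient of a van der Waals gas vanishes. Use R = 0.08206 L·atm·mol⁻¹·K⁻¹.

For a van der Waals gas the second virial coefficient B₂ = b − a/(RT) vanishes at T_B = a/(Rb).
T_B = 4.179/(0.08206×0.03639) = 4.179/0.0029862 = 1399 K

T_B ≈ 1399 K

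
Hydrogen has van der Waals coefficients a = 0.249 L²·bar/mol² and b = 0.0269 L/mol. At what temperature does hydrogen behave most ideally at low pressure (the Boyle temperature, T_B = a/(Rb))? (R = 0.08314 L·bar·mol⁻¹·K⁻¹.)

For a van der Waals gas the second virial coefficient B₂ = b − a/(RT) vanishes at T_B = a/(Rb).
T_B = 0.249/(0.08314×0.0269) = 0.249/0.0022365 = 111.3 K

T_B ≈ 111.3 K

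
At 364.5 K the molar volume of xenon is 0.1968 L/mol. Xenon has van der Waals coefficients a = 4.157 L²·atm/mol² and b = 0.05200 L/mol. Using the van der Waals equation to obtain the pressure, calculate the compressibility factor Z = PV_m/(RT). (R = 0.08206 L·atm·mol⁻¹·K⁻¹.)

P = RT/(V_m − b) − a/V_m² = (0.08206)(364.5)/(0.1968 − 0.05200) − 4.157/(0.1968)²
  = 29.911/0.14480 − 107.33 = 206.57 − 107.33 = 99.24 atm
Z = PV_m/(RT) = (99.24)(0.1968)/((0.08206)(364.5)) = 19.530/29.911 = 0.6529

Z ≈ 0.6529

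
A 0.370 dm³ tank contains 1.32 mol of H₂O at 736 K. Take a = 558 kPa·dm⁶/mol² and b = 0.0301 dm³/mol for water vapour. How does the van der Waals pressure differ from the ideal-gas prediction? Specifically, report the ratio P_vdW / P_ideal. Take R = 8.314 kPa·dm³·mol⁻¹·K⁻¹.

Ideal: P_ideal = nRT/V = (1.32)(8.314)(736)/0.370 = 21830.3 kPa
vdW: P = nRT/(V − nb) − a n²/V² = 8077.22/0.330268 − 972.259/0.136900 = 24456.6 − 7101.96 = 17354.6 kPa
Ratio = 17354.6/21830.3 = 0.7950

P_vdW / P_ideal ≈ 0.7950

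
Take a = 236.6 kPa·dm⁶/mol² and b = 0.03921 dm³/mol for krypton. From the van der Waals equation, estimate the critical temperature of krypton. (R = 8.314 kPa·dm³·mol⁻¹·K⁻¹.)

T_c ≈ 215.0 K

For a van der Waals gas, T_c = 8a/(27Rb).
T_c = 8×236.6/(27×8.314×0.03921) = 1892.8/8.8018 = 215.0 K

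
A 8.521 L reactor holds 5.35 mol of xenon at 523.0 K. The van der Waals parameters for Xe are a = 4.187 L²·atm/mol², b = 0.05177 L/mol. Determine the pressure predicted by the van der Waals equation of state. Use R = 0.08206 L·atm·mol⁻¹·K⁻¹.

P ≈ 26.20 atm

P = nRT/(V − nb) − a n²/V²
nRT/(V − nb) = (5.35)(0.08206)(523.0)/(8.521 − 5.35×0.05177) = 229.61/8.2440 = 27.852 atm
a n²/V² = (4.187)(5.35)²/(8.521)² = 1.6506 atm
P = 27.852 − 1.6506 = 26.20 atm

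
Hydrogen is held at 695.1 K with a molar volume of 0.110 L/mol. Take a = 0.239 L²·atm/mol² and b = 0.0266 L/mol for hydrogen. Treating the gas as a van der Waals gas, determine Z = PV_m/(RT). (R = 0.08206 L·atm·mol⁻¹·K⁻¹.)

P = RT/(V_m − b) − a/V_m² = (0.08206)(695.1)/(0.110 − 0.0266) − 0.239/(0.110)²
  = 57.040/0.083400 − 19.752 = 683.93 − 19.752 = 664.18 atm
Z = PV_m/(RT) = (664.18)(0.110)/((0.08206)(695.1)) = 73.060/57.040 = 1.281

Z ≈ 1.281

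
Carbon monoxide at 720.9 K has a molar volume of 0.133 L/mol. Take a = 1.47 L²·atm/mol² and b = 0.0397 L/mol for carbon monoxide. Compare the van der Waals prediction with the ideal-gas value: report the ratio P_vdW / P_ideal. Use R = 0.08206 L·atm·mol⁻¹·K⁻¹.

Ideal: P_ideal = RT/V_m = (0.08206)(720.9)/0.133 = 444.790 atm
vdW: P = RT/(V_m − b) − a/V_m² = 59.1571/0.0933000 − 1.47/0.0176890 = 634.053 − 83.1025 = 550.951 atm
Ratio = 550.951/444.790 = 1.239

P_vdW / P_ideal ≈ 1.239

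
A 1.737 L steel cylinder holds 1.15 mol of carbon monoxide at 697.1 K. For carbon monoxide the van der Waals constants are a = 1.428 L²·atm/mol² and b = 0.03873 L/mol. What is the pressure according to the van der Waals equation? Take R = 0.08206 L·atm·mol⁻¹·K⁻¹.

P = nRT/(V − nb) − a n²/V²
nRT/(V − nb) = (1.15)(0.08206)(697.1)/(1.737 − 1.15×0.03873) = 65.785/1.6925 = 38.869 atm
a n²/V² = (1.428)(1.15)²/(1.737)² = 0.62593 atm
P = 38.869 − 0.62593 = 38.24 atm

P ≈ 38.24 atm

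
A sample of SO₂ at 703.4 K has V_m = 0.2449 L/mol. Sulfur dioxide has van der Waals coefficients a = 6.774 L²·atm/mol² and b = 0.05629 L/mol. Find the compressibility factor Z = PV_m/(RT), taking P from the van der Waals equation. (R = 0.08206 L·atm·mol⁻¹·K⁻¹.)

P = RT/(V_m − b) − a/V_m² = (0.08206)(703.4)/(0.2449 − 0.05629) − 6.774/(0.2449)²
  = 57.721/0.18861 − 112.95 = 306.03 − 112.95 = 193.08 atm
Z = PV_m/(RT) = (193.08)(0.2449)/((0.08206)(703.4)) = 47.285/57.721 = 0.8192

Z ≈ 0.8192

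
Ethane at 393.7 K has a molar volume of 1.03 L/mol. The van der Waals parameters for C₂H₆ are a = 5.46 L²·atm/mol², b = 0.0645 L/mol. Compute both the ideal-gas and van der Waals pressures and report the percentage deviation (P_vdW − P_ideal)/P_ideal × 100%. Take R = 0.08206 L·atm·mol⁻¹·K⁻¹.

-9.73 %

Ideal: P_ideal = RT/V_m = (0.08206)(393.7)/1.03 = 31.3660 atm
vdW: P = RT/(V_m − b) − a/V_m² = 32.3070/0.965500 − 5.46/1.06090 = 33.4614 − 5.14657 = 28.3148 atm
% deviation = (28.3148 − 31.3660)/31.3660 × 100% = -9.73%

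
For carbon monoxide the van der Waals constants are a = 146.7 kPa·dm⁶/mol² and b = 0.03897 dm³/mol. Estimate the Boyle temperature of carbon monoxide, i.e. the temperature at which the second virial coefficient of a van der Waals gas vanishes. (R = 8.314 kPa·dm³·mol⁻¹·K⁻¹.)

For a van der Waals gas the second virial coefficient B₂ = b − a/(RT) vanishes at T_B = a/(Rb).
T_B = 146.7/(8.314×0.03897) = 146.7/0.32400 = 452.8 K

T_B ≈ 452.8 K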